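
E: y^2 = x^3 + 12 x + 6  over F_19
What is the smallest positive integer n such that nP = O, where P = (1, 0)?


Compute successive multiples of P until we hit O:
  1P = (1, 0)
  2P = O

ord(P) = 2


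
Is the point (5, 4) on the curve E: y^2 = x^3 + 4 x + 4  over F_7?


Check whether y^2 = x^3 + 4 x + 4 (mod 7) for (x, y) = (5, 4).
LHS: y^2 = 4^2 mod 7 = 2
RHS: x^3 + 4 x + 4 = 5^3 + 4*5 + 4 mod 7 = 2
LHS = RHS

Yes, on the curve


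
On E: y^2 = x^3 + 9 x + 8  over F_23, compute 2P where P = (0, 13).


Doubling: s = (3 x1^2 + a) / (2 y1)
s = (3*0^2 + 9) / (2*13) mod 23 = 3
x3 = s^2 - 2 x1 mod 23 = 3^2 - 2*0 = 9
y3 = s (x1 - x3) - y1 mod 23 = 3 * (0 - 9) - 13 = 6

2P = (9, 6)


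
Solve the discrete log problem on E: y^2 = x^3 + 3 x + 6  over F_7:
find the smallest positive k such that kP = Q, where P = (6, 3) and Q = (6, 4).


Enumerate multiples of P until we hit Q = (6, 4):
  1P = (6, 3)
  2P = (3, 0)
  3P = (6, 4)
Match found at i = 3.

k = 3


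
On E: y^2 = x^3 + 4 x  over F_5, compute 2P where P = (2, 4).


k = 2 = 10_2 (binary, LSB first: 01)
Double-and-add from P = (2, 4):
  bit 0 = 0: acc unchanged = O
  bit 1 = 1: acc = O + (0, 0) = (0, 0)

2P = (0, 0)


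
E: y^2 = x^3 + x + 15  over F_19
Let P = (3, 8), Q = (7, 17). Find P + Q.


P != Q, so use the chord formula.
s = (y2 - y1) / (x2 - x1) = (9) / (4) mod 19 = 7
x3 = s^2 - x1 - x2 mod 19 = 7^2 - 3 - 7 = 1
y3 = s (x1 - x3) - y1 mod 19 = 7 * (3 - 1) - 8 = 6

P + Q = (1, 6)


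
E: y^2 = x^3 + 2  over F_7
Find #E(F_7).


For each x in F_7, count y with y^2 = x^3 + 0 x + 2 mod 7:
  x = 0: RHS = 2, y in [3, 4]  -> 2 point(s)
  x = 3: RHS = 1, y in [1, 6]  -> 2 point(s)
  x = 5: RHS = 1, y in [1, 6]  -> 2 point(s)
  x = 6: RHS = 1, y in [1, 6]  -> 2 point(s)
Affine points: 8. Add the point at infinity: total = 9.

#E(F_7) = 9


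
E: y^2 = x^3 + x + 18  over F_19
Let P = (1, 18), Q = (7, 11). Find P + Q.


P != Q, so use the chord formula.
s = (y2 - y1) / (x2 - x1) = (12) / (6) mod 19 = 2
x3 = s^2 - x1 - x2 mod 19 = 2^2 - 1 - 7 = 15
y3 = s (x1 - x3) - y1 mod 19 = 2 * (1 - 15) - 18 = 11

P + Q = (15, 11)


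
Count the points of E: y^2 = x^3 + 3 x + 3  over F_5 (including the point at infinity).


For each x in F_5, count y with y^2 = x^3 + 3 x + 3 mod 5:
  x = 3: RHS = 4, y in [2, 3]  -> 2 point(s)
  x = 4: RHS = 4, y in [2, 3]  -> 2 point(s)
Affine points: 4. Add the point at infinity: total = 5.

#E(F_5) = 5


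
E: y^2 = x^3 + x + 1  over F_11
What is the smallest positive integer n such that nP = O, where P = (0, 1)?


Compute successive multiples of P until we hit O:
  1P = (0, 1)
  2P = (3, 3)
  3P = (6, 6)
  4P = (6, 5)
  5P = (3, 8)
  6P = (0, 10)
  7P = O

ord(P) = 7


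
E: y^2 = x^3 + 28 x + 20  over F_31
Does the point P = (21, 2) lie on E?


Check whether y^2 = x^3 + 28 x + 20 (mod 31) for (x, y) = (21, 2).
LHS: y^2 = 2^2 mod 31 = 4
RHS: x^3 + 28 x + 20 = 21^3 + 28*21 + 20 mod 31 = 11
LHS != RHS

No, not on the curve


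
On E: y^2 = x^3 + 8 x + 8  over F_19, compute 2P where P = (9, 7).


k = 2 = 10_2 (binary, LSB first: 01)
Double-and-add from P = (9, 7):
  bit 0 = 0: acc unchanged = O
  bit 1 = 1: acc = O + (10, 9) = (10, 9)

2P = (10, 9)


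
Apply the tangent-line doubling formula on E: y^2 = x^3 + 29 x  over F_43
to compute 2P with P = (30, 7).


Doubling: s = (3 x1^2 + a) / (2 y1)
s = (3*30^2 + 29) / (2*7) mod 43 = 26
x3 = s^2 - 2 x1 mod 43 = 26^2 - 2*30 = 14
y3 = s (x1 - x3) - y1 mod 43 = 26 * (30 - 14) - 7 = 22

2P = (14, 22)


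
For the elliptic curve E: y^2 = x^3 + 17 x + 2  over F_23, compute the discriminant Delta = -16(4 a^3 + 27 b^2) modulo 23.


4 a^3 + 27 b^2 = 4*17^3 + 27*2^2 = 19652 + 108 = 19760
Delta = -16 * (19760) = -316160
Delta mod 23 = 21

Delta = 21 (mod 23)


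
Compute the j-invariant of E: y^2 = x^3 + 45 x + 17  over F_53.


Delta = -16(4 a^3 + 27 b^2) mod 53 = 34
-1728 * (4 a)^3 = -1728 * (4*45)^3 mod 53 = 24
j = 24 * 34^(-1) mod 53 = 35

j = 35 (mod 53)


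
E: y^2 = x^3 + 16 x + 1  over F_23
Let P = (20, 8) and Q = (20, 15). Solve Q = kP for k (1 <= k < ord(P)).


Enumerate multiples of P until we hit Q = (20, 15):
  1P = (20, 8)
  2P = (9, 0)
  3P = (20, 15)
Match found at i = 3.

k = 3


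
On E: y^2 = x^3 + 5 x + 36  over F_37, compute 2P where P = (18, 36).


Doubling: s = (3 x1^2 + a) / (2 y1)
s = (3*18^2 + 5) / (2*36) mod 37 = 11
x3 = s^2 - 2 x1 mod 37 = 11^2 - 2*18 = 11
y3 = s (x1 - x3) - y1 mod 37 = 11 * (18 - 11) - 36 = 4

2P = (11, 4)


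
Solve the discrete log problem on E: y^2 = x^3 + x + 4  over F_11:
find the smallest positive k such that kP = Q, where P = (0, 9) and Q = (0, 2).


Enumerate multiples of P until we hit Q = (0, 2):
  1P = (0, 9)
  2P = (9, 7)
  3P = (3, 10)
  4P = (2, 5)
  5P = (2, 6)
  6P = (3, 1)
  7P = (9, 4)
  8P = (0, 2)
Match found at i = 8.

k = 8


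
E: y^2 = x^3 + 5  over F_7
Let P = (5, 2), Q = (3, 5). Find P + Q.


P != Q, so use the chord formula.
s = (y2 - y1) / (x2 - x1) = (3) / (5) mod 7 = 2
x3 = s^2 - x1 - x2 mod 7 = 2^2 - 5 - 3 = 3
y3 = s (x1 - x3) - y1 mod 7 = 2 * (5 - 3) - 2 = 2

P + Q = (3, 2)


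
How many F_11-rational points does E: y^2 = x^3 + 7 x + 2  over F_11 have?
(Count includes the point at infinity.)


For each x in F_11, count y with y^2 = x^3 + 7 x + 2 mod 11:
  x = 7: RHS = 9, y in [3, 8]  -> 2 point(s)
  x = 8: RHS = 9, y in [3, 8]  -> 2 point(s)
  x = 10: RHS = 5, y in [4, 7]  -> 2 point(s)
Affine points: 6. Add the point at infinity: total = 7.

#E(F_11) = 7


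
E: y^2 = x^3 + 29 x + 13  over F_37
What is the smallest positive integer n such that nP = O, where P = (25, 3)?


Compute successive multiples of P until we hit O:
  1P = (25, 3)
  2P = (31, 17)
  3P = (7, 2)
  4P = (9, 2)
  5P = (15, 30)
  6P = (35, 24)
  7P = (21, 35)
  8P = (18, 15)
  ... (continuing to 31P)
  31P = O

ord(P) = 31


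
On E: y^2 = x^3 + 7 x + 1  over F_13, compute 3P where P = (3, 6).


k = 3 = 11_2 (binary, LSB first: 11)
Double-and-add from P = (3, 6):
  bit 0 = 1: acc = O + (3, 6) = (3, 6)
  bit 1 = 1: acc = (3, 6) + (6, 5) = (7, 4)

3P = (7, 4)


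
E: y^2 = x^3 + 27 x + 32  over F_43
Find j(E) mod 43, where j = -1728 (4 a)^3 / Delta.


Delta = -16(4 a^3 + 27 b^2) mod 43 = 32
-1728 * (4 a)^3 = -1728 * (4*27)^3 mod 43 = 42
j = 42 * 32^(-1) mod 43 = 4

j = 4 (mod 43)


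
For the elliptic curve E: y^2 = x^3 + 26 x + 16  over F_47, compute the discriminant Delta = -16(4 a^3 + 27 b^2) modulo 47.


4 a^3 + 27 b^2 = 4*26^3 + 27*16^2 = 70304 + 6912 = 77216
Delta = -16 * (77216) = -1235456
Delta mod 47 = 33

Delta = 33 (mod 47)


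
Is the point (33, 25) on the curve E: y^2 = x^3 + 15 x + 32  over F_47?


Check whether y^2 = x^3 + 15 x + 32 (mod 47) for (x, y) = (33, 25).
LHS: y^2 = 25^2 mod 47 = 14
RHS: x^3 + 15 x + 32 = 33^3 + 15*33 + 32 mod 47 = 39
LHS != RHS

No, not on the curve


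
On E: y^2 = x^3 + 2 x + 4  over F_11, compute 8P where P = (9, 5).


k = 8 = 1000_2 (binary, LSB first: 0001)
Double-and-add from P = (9, 5):
  bit 0 = 0: acc unchanged = O
  bit 1 = 0: acc unchanged = O
  bit 2 = 0: acc unchanged = O
  bit 3 = 1: acc = O + (7, 3) = (7, 3)

8P = (7, 3)


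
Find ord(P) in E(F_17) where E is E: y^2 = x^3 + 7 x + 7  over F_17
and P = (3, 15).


Compute successive multiples of P until we hit O:
  1P = (3, 15)
  2P = (11, 2)
  3P = (16, 4)
  4P = (13, 0)
  5P = (16, 13)
  6P = (11, 15)
  7P = (3, 2)
  8P = O

ord(P) = 8


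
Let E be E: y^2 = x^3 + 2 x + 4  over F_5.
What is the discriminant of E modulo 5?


4 a^3 + 27 b^2 = 4*2^3 + 27*4^2 = 32 + 432 = 464
Delta = -16 * (464) = -7424
Delta mod 5 = 1

Delta = 1 (mod 5)


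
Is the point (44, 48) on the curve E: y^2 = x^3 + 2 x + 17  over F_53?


Check whether y^2 = x^3 + 2 x + 17 (mod 53) for (x, y) = (44, 48).
LHS: y^2 = 48^2 mod 53 = 25
RHS: x^3 + 2 x + 17 = 44^3 + 2*44 + 17 mod 53 = 12
LHS != RHS

No, not on the curve


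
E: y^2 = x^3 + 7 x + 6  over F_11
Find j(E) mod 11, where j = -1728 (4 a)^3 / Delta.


Delta = -16(4 a^3 + 27 b^2) mod 11 = 6
-1728 * (4 a)^3 = -1728 * (4*7)^3 mod 11 = 4
j = 4 * 6^(-1) mod 11 = 8

j = 8 (mod 11)


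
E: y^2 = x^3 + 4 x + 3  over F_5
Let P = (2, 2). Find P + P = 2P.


Doubling: s = (3 x1^2 + a) / (2 y1)
s = (3*2^2 + 4) / (2*2) mod 5 = 4
x3 = s^2 - 2 x1 mod 5 = 4^2 - 2*2 = 2
y3 = s (x1 - x3) - y1 mod 5 = 4 * (2 - 2) - 2 = 3

2P = (2, 3)


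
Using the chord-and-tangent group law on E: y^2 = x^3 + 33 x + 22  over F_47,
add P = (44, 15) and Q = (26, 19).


P != Q, so use the chord formula.
s = (y2 - y1) / (x2 - x1) = (4) / (29) mod 47 = 5
x3 = s^2 - x1 - x2 mod 47 = 5^2 - 44 - 26 = 2
y3 = s (x1 - x3) - y1 mod 47 = 5 * (44 - 2) - 15 = 7

P + Q = (2, 7)


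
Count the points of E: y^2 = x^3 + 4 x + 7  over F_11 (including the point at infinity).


For each x in F_11, count y with y^2 = x^3 + 4 x + 7 mod 11:
  x = 1: RHS = 1, y in [1, 10]  -> 2 point(s)
  x = 2: RHS = 1, y in [1, 10]  -> 2 point(s)
  x = 5: RHS = 9, y in [3, 8]  -> 2 point(s)
  x = 6: RHS = 5, y in [4, 7]  -> 2 point(s)
  x = 7: RHS = 4, y in [2, 9]  -> 2 point(s)
  x = 8: RHS = 1, y in [1, 10]  -> 2 point(s)
Affine points: 12. Add the point at infinity: total = 13.

#E(F_11) = 13


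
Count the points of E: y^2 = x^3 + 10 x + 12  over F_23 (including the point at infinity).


For each x in F_23, count y with y^2 = x^3 + 10 x + 12 mod 23:
  x = 0: RHS = 12, y in [9, 14]  -> 2 point(s)
  x = 1: RHS = 0, y in [0]  -> 1 point(s)
  x = 3: RHS = 0, y in [0]  -> 1 point(s)
  x = 4: RHS = 1, y in [1, 22]  -> 2 point(s)
  x = 5: RHS = 3, y in [7, 16]  -> 2 point(s)
  x = 6: RHS = 12, y in [9, 14]  -> 2 point(s)
  x = 8: RHS = 6, y in [11, 12]  -> 2 point(s)
  x = 9: RHS = 3, y in [7, 16]  -> 2 point(s)
  x = 10: RHS = 8, y in [10, 13]  -> 2 point(s)
  x = 11: RHS = 4, y in [2, 21]  -> 2 point(s)
  x = 13: RHS = 16, y in [4, 19]  -> 2 point(s)
  x = 15: RHS = 18, y in [8, 15]  -> 2 point(s)
  x = 16: RHS = 13, y in [6, 17]  -> 2 point(s)
  x = 17: RHS = 12, y in [9, 14]  -> 2 point(s)
  x = 19: RHS = 0, y in [0]  -> 1 point(s)
  x = 20: RHS = 1, y in [1, 22]  -> 2 point(s)
  x = 22: RHS = 1, y in [1, 22]  -> 2 point(s)
Affine points: 31. Add the point at infinity: total = 32.

#E(F_23) = 32


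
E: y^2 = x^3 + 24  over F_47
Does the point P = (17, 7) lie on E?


Check whether y^2 = x^3 + 0 x + 24 (mod 47) for (x, y) = (17, 7).
LHS: y^2 = 7^2 mod 47 = 2
RHS: x^3 + 0 x + 24 = 17^3 + 0*17 + 24 mod 47 = 2
LHS = RHS

Yes, on the curve


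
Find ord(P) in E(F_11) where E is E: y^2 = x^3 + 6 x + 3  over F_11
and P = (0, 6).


Compute successive multiples of P until we hit O:
  1P = (0, 6)
  2P = (3, 9)
  3P = (9, 7)
  4P = (5, 2)
  5P = (4, 6)
  6P = (7, 5)
  7P = (2, 10)
  8P = (2, 1)
  ... (continuing to 15P)
  15P = O

ord(P) = 15


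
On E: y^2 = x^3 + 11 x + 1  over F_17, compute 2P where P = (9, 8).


Doubling: s = (3 x1^2 + a) / (2 y1)
s = (3*9^2 + 11) / (2*8) mod 17 = 1
x3 = s^2 - 2 x1 mod 17 = 1^2 - 2*9 = 0
y3 = s (x1 - x3) - y1 mod 17 = 1 * (9 - 0) - 8 = 1

2P = (0, 1)


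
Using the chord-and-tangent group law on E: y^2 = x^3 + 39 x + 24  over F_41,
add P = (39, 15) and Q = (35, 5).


P != Q, so use the chord formula.
s = (y2 - y1) / (x2 - x1) = (31) / (37) mod 41 = 23
x3 = s^2 - x1 - x2 mod 41 = 23^2 - 39 - 35 = 4
y3 = s (x1 - x3) - y1 mod 41 = 23 * (39 - 4) - 15 = 11

P + Q = (4, 11)


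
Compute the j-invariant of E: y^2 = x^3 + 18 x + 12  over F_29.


Delta = -16(4 a^3 + 27 b^2) mod 29 = 8
-1728 * (4 a)^3 = -1728 * (4*18)^3 mod 29 = 13
j = 13 * 8^(-1) mod 29 = 27

j = 27 (mod 29)


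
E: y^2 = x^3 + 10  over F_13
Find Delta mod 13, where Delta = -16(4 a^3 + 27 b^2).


4 a^3 + 27 b^2 = 4*0^3 + 27*10^2 = 0 + 2700 = 2700
Delta = -16 * (2700) = -43200
Delta mod 13 = 12

Delta = 12 (mod 13)


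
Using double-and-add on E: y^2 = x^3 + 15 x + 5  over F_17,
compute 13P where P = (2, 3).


k = 13 = 1101_2 (binary, LSB first: 1011)
Double-and-add from P = (2, 3):
  bit 0 = 1: acc = O + (2, 3) = (2, 3)
  bit 1 = 0: acc unchanged = (2, 3)
  bit 2 = 1: acc = (2, 3) + (14, 1) = (10, 4)
  bit 3 = 1: acc = (10, 4) + (5, 1) = (1, 15)

13P = (1, 15)


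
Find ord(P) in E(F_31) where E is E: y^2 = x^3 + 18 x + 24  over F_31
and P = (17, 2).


Compute successive multiples of P until we hit O:
  1P = (17, 2)
  2P = (17, 29)
  3P = O

ord(P) = 3


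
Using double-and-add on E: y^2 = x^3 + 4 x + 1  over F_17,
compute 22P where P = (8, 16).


k = 22 = 10110_2 (binary, LSB first: 01101)
Double-and-add from P = (8, 16):
  bit 0 = 0: acc unchanged = O
  bit 1 = 1: acc = O + (0, 16) = (0, 16)
  bit 2 = 1: acc = (0, 16) + (4, 9) = (15, 6)
  bit 3 = 0: acc unchanged = (15, 6)
  bit 4 = 1: acc = (15, 6) + (10, 15) = (0, 1)

22P = (0, 1)


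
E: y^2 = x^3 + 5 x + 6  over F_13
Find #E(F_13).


For each x in F_13, count y with y^2 = x^3 + 5 x + 6 mod 13:
  x = 1: RHS = 12, y in [5, 8]  -> 2 point(s)
  x = 3: RHS = 9, y in [3, 10]  -> 2 point(s)
  x = 4: RHS = 12, y in [5, 8]  -> 2 point(s)
  x = 5: RHS = 0, y in [0]  -> 1 point(s)
  x = 8: RHS = 12, y in [5, 8]  -> 2 point(s)
  x = 9: RHS = 0, y in [0]  -> 1 point(s)
  x = 10: RHS = 3, y in [4, 9]  -> 2 point(s)
  x = 11: RHS = 1, y in [1, 12]  -> 2 point(s)
  x = 12: RHS = 0, y in [0]  -> 1 point(s)
Affine points: 15. Add the point at infinity: total = 16.

#E(F_13) = 16


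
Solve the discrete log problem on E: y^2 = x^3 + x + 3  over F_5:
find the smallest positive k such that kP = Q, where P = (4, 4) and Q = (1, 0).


Enumerate multiples of P until we hit Q = (1, 0):
  1P = (4, 4)
  2P = (1, 0)
Match found at i = 2.

k = 2


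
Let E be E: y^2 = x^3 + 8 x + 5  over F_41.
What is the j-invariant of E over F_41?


Delta = -16(4 a^3 + 27 b^2) mod 41 = 15
-1728 * (4 a)^3 = -1728 * (4*8)^3 mod 41 = 28
j = 28 * 15^(-1) mod 41 = 21

j = 21 (mod 41)


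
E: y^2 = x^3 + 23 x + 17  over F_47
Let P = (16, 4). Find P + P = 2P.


Doubling: s = (3 x1^2 + a) / (2 y1)
s = (3*16^2 + 23) / (2*4) mod 47 = 46
x3 = s^2 - 2 x1 mod 47 = 46^2 - 2*16 = 16
y3 = s (x1 - x3) - y1 mod 47 = 46 * (16 - 16) - 4 = 43

2P = (16, 43)


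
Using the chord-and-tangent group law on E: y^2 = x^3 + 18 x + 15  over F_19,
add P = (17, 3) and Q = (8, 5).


P != Q, so use the chord formula.
s = (y2 - y1) / (x2 - x1) = (2) / (10) mod 19 = 4
x3 = s^2 - x1 - x2 mod 19 = 4^2 - 17 - 8 = 10
y3 = s (x1 - x3) - y1 mod 19 = 4 * (17 - 10) - 3 = 6

P + Q = (10, 6)


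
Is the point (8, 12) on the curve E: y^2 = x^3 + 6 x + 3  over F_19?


Check whether y^2 = x^3 + 6 x + 3 (mod 19) for (x, y) = (8, 12).
LHS: y^2 = 12^2 mod 19 = 11
RHS: x^3 + 6 x + 3 = 8^3 + 6*8 + 3 mod 19 = 12
LHS != RHS

No, not on the curve


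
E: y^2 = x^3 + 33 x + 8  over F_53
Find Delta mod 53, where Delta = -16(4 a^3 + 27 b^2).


4 a^3 + 27 b^2 = 4*33^3 + 27*8^2 = 143748 + 1728 = 145476
Delta = -16 * (145476) = -2327616
Delta mod 53 = 38

Delta = 38 (mod 53)


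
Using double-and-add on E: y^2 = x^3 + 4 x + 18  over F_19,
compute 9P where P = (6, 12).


k = 9 = 1001_2 (binary, LSB first: 1001)
Double-and-add from P = (6, 12):
  bit 0 = 1: acc = O + (6, 12) = (6, 12)
  bit 1 = 0: acc unchanged = (6, 12)
  bit 2 = 0: acc unchanged = (6, 12)
  bit 3 = 1: acc = (6, 12) + (9, 17) = (11, 5)

9P = (11, 5)


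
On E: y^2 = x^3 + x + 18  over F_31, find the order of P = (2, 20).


Compute successive multiples of P until we hit O:
  1P = (2, 20)
  2P = (0, 7)
  3P = (17, 22)
  4P = (28, 22)
  5P = (21, 0)
  6P = (28, 9)
  7P = (17, 9)
  8P = (0, 24)
  ... (continuing to 10P)
  10P = O

ord(P) = 10


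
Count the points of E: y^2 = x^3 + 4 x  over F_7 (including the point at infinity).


For each x in F_7, count y with y^2 = x^3 + 4 x + 0 mod 7:
  x = 0: RHS = 0, y in [0]  -> 1 point(s)
  x = 2: RHS = 2, y in [3, 4]  -> 2 point(s)
  x = 3: RHS = 4, y in [2, 5]  -> 2 point(s)
  x = 6: RHS = 2, y in [3, 4]  -> 2 point(s)
Affine points: 7. Add the point at infinity: total = 8.

#E(F_7) = 8


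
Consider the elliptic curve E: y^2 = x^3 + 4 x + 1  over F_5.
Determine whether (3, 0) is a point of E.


Check whether y^2 = x^3 + 4 x + 1 (mod 5) for (x, y) = (3, 0).
LHS: y^2 = 0^2 mod 5 = 0
RHS: x^3 + 4 x + 1 = 3^3 + 4*3 + 1 mod 5 = 0
LHS = RHS

Yes, on the curve


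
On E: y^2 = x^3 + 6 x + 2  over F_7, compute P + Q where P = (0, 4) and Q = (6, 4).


P != Q, so use the chord formula.
s = (y2 - y1) / (x2 - x1) = (0) / (6) mod 7 = 0
x3 = s^2 - x1 - x2 mod 7 = 0^2 - 0 - 6 = 1
y3 = s (x1 - x3) - y1 mod 7 = 0 * (0 - 1) - 4 = 3

P + Q = (1, 3)


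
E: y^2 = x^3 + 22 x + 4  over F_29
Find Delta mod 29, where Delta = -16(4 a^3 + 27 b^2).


4 a^3 + 27 b^2 = 4*22^3 + 27*4^2 = 42592 + 432 = 43024
Delta = -16 * (43024) = -688384
Delta mod 29 = 18

Delta = 18 (mod 29)


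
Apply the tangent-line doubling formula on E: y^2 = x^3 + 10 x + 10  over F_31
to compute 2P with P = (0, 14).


Doubling: s = (3 x1^2 + a) / (2 y1)
s = (3*0^2 + 10) / (2*14) mod 31 = 7
x3 = s^2 - 2 x1 mod 31 = 7^2 - 2*0 = 18
y3 = s (x1 - x3) - y1 mod 31 = 7 * (0 - 18) - 14 = 15

2P = (18, 15)


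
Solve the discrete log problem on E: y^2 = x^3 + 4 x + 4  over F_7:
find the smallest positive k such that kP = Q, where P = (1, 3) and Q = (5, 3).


Enumerate multiples of P until we hit Q = (5, 3):
  1P = (1, 3)
  2P = (5, 4)
  3P = (5, 3)
Match found at i = 3.

k = 3


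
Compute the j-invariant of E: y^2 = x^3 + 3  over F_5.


Delta = -16(4 a^3 + 27 b^2) mod 5 = 2
-1728 * (4 a)^3 = -1728 * (4*0)^3 mod 5 = 0
j = 0 * 2^(-1) mod 5 = 0

j = 0 (mod 5)


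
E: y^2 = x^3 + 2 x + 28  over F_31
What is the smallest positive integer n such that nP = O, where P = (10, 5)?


Compute successive multiples of P until we hit O:
  1P = (10, 5)
  2P = (29, 4)
  3P = (6, 16)
  4P = (9, 0)
  5P = (6, 15)
  6P = (29, 27)
  7P = (10, 26)
  8P = O

ord(P) = 8


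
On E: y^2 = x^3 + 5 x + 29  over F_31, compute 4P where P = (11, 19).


k = 4 = 100_2 (binary, LSB first: 001)
Double-and-add from P = (11, 19):
  bit 0 = 0: acc unchanged = O
  bit 1 = 0: acc unchanged = O
  bit 2 = 1: acc = O + (19, 15) = (19, 15)

4P = (19, 15)


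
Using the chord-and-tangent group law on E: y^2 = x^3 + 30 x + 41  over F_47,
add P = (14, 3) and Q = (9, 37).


P != Q, so use the chord formula.
s = (y2 - y1) / (x2 - x1) = (34) / (42) mod 47 = 12
x3 = s^2 - x1 - x2 mod 47 = 12^2 - 14 - 9 = 27
y3 = s (x1 - x3) - y1 mod 47 = 12 * (14 - 27) - 3 = 29

P + Q = (27, 29)


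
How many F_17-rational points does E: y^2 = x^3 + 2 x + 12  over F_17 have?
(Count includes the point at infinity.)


For each x in F_17, count y with y^2 = x^3 + 2 x + 12 mod 17:
  x = 1: RHS = 15, y in [7, 10]  -> 2 point(s)
  x = 4: RHS = 16, y in [4, 13]  -> 2 point(s)
  x = 6: RHS = 2, y in [6, 11]  -> 2 point(s)
  x = 8: RHS = 13, y in [8, 9]  -> 2 point(s)
  x = 12: RHS = 13, y in [8, 9]  -> 2 point(s)
  x = 13: RHS = 8, y in [5, 12]  -> 2 point(s)
  x = 14: RHS = 13, y in [8, 9]  -> 2 point(s)
  x = 15: RHS = 0, y in [0]  -> 1 point(s)
  x = 16: RHS = 9, y in [3, 14]  -> 2 point(s)
Affine points: 17. Add the point at infinity: total = 18.

#E(F_17) = 18


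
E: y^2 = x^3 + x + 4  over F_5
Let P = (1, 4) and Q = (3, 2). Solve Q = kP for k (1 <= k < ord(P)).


Enumerate multiples of P until we hit Q = (3, 2):
  1P = (1, 4)
  2P = (2, 3)
  3P = (3, 3)
  4P = (0, 3)
  5P = (0, 2)
  6P = (3, 2)
Match found at i = 6.

k = 6


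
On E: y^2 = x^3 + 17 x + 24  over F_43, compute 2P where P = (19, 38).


Doubling: s = (3 x1^2 + a) / (2 y1)
s = (3*19^2 + 17) / (2*38) mod 43 = 19
x3 = s^2 - 2 x1 mod 43 = 19^2 - 2*19 = 22
y3 = s (x1 - x3) - y1 mod 43 = 19 * (19 - 22) - 38 = 34

2P = (22, 34)


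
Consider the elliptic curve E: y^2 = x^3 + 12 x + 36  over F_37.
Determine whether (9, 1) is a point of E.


Check whether y^2 = x^3 + 12 x + 36 (mod 37) for (x, y) = (9, 1).
LHS: y^2 = 1^2 mod 37 = 1
RHS: x^3 + 12 x + 36 = 9^3 + 12*9 + 36 mod 37 = 22
LHS != RHS

No, not on the curve


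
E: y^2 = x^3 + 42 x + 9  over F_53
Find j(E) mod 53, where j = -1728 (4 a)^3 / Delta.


Delta = -16(4 a^3 + 27 b^2) mod 53 = 1
-1728 * (4 a)^3 = -1728 * (4*42)^3 mod 53 = 45
j = 45 * 1^(-1) mod 53 = 45

j = 45 (mod 53)


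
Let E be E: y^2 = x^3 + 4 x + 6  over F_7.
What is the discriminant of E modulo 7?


4 a^3 + 27 b^2 = 4*4^3 + 27*6^2 = 256 + 972 = 1228
Delta = -16 * (1228) = -19648
Delta mod 7 = 1

Delta = 1 (mod 7)


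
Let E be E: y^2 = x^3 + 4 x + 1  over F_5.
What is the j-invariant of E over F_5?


Delta = -16(4 a^3 + 27 b^2) mod 5 = 2
-1728 * (4 a)^3 = -1728 * (4*4)^3 mod 5 = 2
j = 2 * 2^(-1) mod 5 = 1

j = 1 (mod 5)


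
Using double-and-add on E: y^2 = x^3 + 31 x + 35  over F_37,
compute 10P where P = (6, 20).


k = 10 = 1010_2 (binary, LSB first: 0101)
Double-and-add from P = (6, 20):
  bit 0 = 0: acc unchanged = O
  bit 1 = 1: acc = O + (34, 27) = (34, 27)
  bit 2 = 0: acc unchanged = (34, 27)
  bit 3 = 1: acc = (34, 27) + (15, 29) = (4, 1)

10P = (4, 1)


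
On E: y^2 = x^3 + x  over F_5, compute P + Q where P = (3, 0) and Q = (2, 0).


P != Q, so use the chord formula.
s = (y2 - y1) / (x2 - x1) = (0) / (4) mod 5 = 0
x3 = s^2 - x1 - x2 mod 5 = 0^2 - 3 - 2 = 0
y3 = s (x1 - x3) - y1 mod 5 = 0 * (3 - 0) - 0 = 0

P + Q = (0, 0)


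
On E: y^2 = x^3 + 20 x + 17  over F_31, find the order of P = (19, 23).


Compute successive multiples of P until we hit O:
  1P = (19, 23)
  2P = (18, 3)
  3P = (22, 10)
  4P = (26, 28)
  5P = (27, 20)
  6P = (5, 26)
  7P = (11, 24)
  8P = (17, 0)
  ... (continuing to 16P)
  16P = O

ord(P) = 16


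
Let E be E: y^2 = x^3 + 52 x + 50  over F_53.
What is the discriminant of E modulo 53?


4 a^3 + 27 b^2 = 4*52^3 + 27*50^2 = 562432 + 67500 = 629932
Delta = -16 * (629932) = -10078912
Delta mod 53 = 45

Delta = 45 (mod 53)


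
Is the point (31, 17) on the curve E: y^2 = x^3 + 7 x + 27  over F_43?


Check whether y^2 = x^3 + 7 x + 27 (mod 43) for (x, y) = (31, 17).
LHS: y^2 = 17^2 mod 43 = 31
RHS: x^3 + 7 x + 27 = 31^3 + 7*31 + 27 mod 43 = 21
LHS != RHS

No, not on the curve


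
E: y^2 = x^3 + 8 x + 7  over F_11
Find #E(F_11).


For each x in F_11, count y with y^2 = x^3 + 8 x + 7 mod 11:
  x = 1: RHS = 5, y in [4, 7]  -> 2 point(s)
  x = 2: RHS = 9, y in [3, 8]  -> 2 point(s)
  x = 3: RHS = 3, y in [5, 6]  -> 2 point(s)
  x = 4: RHS = 4, y in [2, 9]  -> 2 point(s)
  x = 8: RHS = 0, y in [0]  -> 1 point(s)
  x = 9: RHS = 5, y in [4, 7]  -> 2 point(s)
  x = 10: RHS = 9, y in [3, 8]  -> 2 point(s)
Affine points: 13. Add the point at infinity: total = 14.

#E(F_11) = 14


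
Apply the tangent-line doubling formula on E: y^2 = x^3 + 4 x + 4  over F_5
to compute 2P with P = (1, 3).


Doubling: s = (3 x1^2 + a) / (2 y1)
s = (3*1^2 + 4) / (2*3) mod 5 = 2
x3 = s^2 - 2 x1 mod 5 = 2^2 - 2*1 = 2
y3 = s (x1 - x3) - y1 mod 5 = 2 * (1 - 2) - 3 = 0

2P = (2, 0)


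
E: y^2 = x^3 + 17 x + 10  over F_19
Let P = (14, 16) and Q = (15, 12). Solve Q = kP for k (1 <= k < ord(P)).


Enumerate multiples of P until we hit Q = (15, 12):
  1P = (14, 16)
  2P = (15, 12)
Match found at i = 2.

k = 2


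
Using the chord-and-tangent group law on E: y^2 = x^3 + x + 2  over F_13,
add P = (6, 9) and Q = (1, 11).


P != Q, so use the chord formula.
s = (y2 - y1) / (x2 - x1) = (2) / (8) mod 13 = 10
x3 = s^2 - x1 - x2 mod 13 = 10^2 - 6 - 1 = 2
y3 = s (x1 - x3) - y1 mod 13 = 10 * (6 - 2) - 9 = 5

P + Q = (2, 5)


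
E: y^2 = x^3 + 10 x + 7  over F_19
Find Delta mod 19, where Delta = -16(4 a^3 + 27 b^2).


4 a^3 + 27 b^2 = 4*10^3 + 27*7^2 = 4000 + 1323 = 5323
Delta = -16 * (5323) = -85168
Delta mod 19 = 9

Delta = 9 (mod 19)


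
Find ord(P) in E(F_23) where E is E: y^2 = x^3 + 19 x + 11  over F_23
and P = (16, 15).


Compute successive multiples of P until we hit O:
  1P = (16, 15)
  2P = (7, 21)
  3P = (3, 7)
  4P = (12, 14)
  5P = (8, 10)
  6P = (17, 16)
  7P = (14, 10)
  8P = (5, 1)
  ... (continuing to 23P)
  23P = O

ord(P) = 23


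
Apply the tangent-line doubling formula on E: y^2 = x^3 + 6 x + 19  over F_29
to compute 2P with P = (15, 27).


Doubling: s = (3 x1^2 + a) / (2 y1)
s = (3*15^2 + 6) / (2*27) mod 29 = 11
x3 = s^2 - 2 x1 mod 29 = 11^2 - 2*15 = 4
y3 = s (x1 - x3) - y1 mod 29 = 11 * (15 - 4) - 27 = 7

2P = (4, 7)


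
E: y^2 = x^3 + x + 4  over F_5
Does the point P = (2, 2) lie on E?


Check whether y^2 = x^3 + 1 x + 4 (mod 5) for (x, y) = (2, 2).
LHS: y^2 = 2^2 mod 5 = 4
RHS: x^3 + 1 x + 4 = 2^3 + 1*2 + 4 mod 5 = 4
LHS = RHS

Yes, on the curve


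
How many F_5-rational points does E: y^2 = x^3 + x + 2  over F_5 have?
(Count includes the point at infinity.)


For each x in F_5, count y with y^2 = x^3 + 1 x + 2 mod 5:
  x = 1: RHS = 4, y in [2, 3]  -> 2 point(s)
  x = 4: RHS = 0, y in [0]  -> 1 point(s)
Affine points: 3. Add the point at infinity: total = 4.

#E(F_5) = 4


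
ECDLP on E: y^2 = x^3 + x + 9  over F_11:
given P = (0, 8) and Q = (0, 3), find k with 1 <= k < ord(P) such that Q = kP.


Enumerate multiples of P until we hit Q = (0, 3):
  1P = (0, 8)
  2P = (4, 0)
  3P = (0, 3)
Match found at i = 3.

k = 3


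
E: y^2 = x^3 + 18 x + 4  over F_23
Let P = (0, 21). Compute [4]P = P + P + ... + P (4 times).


k = 4 = 100_2 (binary, LSB first: 001)
Double-and-add from P = (0, 21):
  bit 0 = 0: acc unchanged = O
  bit 1 = 0: acc unchanged = O
  bit 2 = 1: acc = O + (3, 19) = (3, 19)

4P = (3, 19)


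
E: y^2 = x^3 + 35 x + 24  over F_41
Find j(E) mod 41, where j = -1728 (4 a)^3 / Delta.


Delta = -16(4 a^3 + 27 b^2) mod 41 = 4
-1728 * (4 a)^3 = -1728 * (4*35)^3 mod 41 = 1
j = 1 * 4^(-1) mod 41 = 31

j = 31 (mod 41)


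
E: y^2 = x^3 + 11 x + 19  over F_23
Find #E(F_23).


For each x in F_23, count y with y^2 = x^3 + 11 x + 19 mod 23:
  x = 1: RHS = 8, y in [10, 13]  -> 2 point(s)
  x = 2: RHS = 3, y in [7, 16]  -> 2 point(s)
  x = 4: RHS = 12, y in [9, 14]  -> 2 point(s)
  x = 6: RHS = 2, y in [5, 18]  -> 2 point(s)
  x = 7: RHS = 2, y in [5, 18]  -> 2 point(s)
  x = 10: RHS = 2, y in [5, 18]  -> 2 point(s)
  x = 12: RHS = 16, y in [4, 19]  -> 2 point(s)
  x = 13: RHS = 13, y in [6, 17]  -> 2 point(s)
  x = 16: RHS = 13, y in [6, 17]  -> 2 point(s)
  x = 17: RHS = 13, y in [6, 17]  -> 2 point(s)
  x = 18: RHS = 0, y in [0]  -> 1 point(s)
  x = 19: RHS = 3, y in [7, 16]  -> 2 point(s)
  x = 21: RHS = 12, y in [9, 14]  -> 2 point(s)
Affine points: 25. Add the point at infinity: total = 26.

#E(F_23) = 26


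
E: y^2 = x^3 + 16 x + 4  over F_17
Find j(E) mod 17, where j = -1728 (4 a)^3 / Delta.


Delta = -16(4 a^3 + 27 b^2) mod 17 = 3
-1728 * (4 a)^3 = -1728 * (4*16)^3 mod 17 = 7
j = 7 * 3^(-1) mod 17 = 8

j = 8 (mod 17)


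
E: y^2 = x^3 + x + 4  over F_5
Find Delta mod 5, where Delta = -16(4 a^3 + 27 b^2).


4 a^3 + 27 b^2 = 4*1^3 + 27*4^2 = 4 + 432 = 436
Delta = -16 * (436) = -6976
Delta mod 5 = 4

Delta = 4 (mod 5)


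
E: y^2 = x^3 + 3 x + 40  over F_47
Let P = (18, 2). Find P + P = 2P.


Doubling: s = (3 x1^2 + a) / (2 y1)
s = (3*18^2 + 3) / (2*2) mod 47 = 44
x3 = s^2 - 2 x1 mod 47 = 44^2 - 2*18 = 20
y3 = s (x1 - x3) - y1 mod 47 = 44 * (18 - 20) - 2 = 4

2P = (20, 4)


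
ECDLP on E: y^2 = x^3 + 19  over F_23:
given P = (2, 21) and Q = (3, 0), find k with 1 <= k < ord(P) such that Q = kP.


Enumerate multiples of P until we hit Q = (3, 0):
  1P = (2, 21)
  2P = (5, 11)
  3P = (22, 15)
  4P = (3, 0)
Match found at i = 4.

k = 4


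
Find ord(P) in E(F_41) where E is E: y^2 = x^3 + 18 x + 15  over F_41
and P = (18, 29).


Compute successive multiples of P until we hit O:
  1P = (18, 29)
  2P = (23, 3)
  3P = (9, 39)
  4P = (37, 24)
  5P = (29, 30)
  6P = (14, 31)
  7P = (40, 23)
  8P = (40, 18)
  ... (continuing to 15P)
  15P = O

ord(P) = 15


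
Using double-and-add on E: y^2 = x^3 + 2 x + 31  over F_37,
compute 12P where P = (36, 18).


k = 12 = 1100_2 (binary, LSB first: 0011)
Double-and-add from P = (36, 18):
  bit 0 = 0: acc unchanged = O
  bit 1 = 0: acc unchanged = O
  bit 2 = 1: acc = O + (32, 28) = (32, 28)
  bit 3 = 1: acc = (32, 28) + (9, 36) = (22, 20)

12P = (22, 20)


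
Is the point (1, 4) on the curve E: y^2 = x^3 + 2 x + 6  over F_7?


Check whether y^2 = x^3 + 2 x + 6 (mod 7) for (x, y) = (1, 4).
LHS: y^2 = 4^2 mod 7 = 2
RHS: x^3 + 2 x + 6 = 1^3 + 2*1 + 6 mod 7 = 2
LHS = RHS

Yes, on the curve


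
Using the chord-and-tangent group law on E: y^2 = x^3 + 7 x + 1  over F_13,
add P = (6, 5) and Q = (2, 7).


P != Q, so use the chord formula.
s = (y2 - y1) / (x2 - x1) = (2) / (9) mod 13 = 6
x3 = s^2 - x1 - x2 mod 13 = 6^2 - 6 - 2 = 2
y3 = s (x1 - x3) - y1 mod 13 = 6 * (6 - 2) - 5 = 6

P + Q = (2, 6)


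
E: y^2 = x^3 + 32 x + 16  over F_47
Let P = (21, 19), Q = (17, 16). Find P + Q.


P != Q, so use the chord formula.
s = (y2 - y1) / (x2 - x1) = (44) / (43) mod 47 = 36
x3 = s^2 - x1 - x2 mod 47 = 36^2 - 21 - 17 = 36
y3 = s (x1 - x3) - y1 mod 47 = 36 * (21 - 36) - 19 = 5

P + Q = (36, 5)


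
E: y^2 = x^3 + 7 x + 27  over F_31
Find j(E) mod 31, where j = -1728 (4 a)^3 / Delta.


Delta = -16(4 a^3 + 27 b^2) mod 31 = 28
-1728 * (4 a)^3 = -1728 * (4*7)^3 mod 31 = 1
j = 1 * 28^(-1) mod 31 = 10

j = 10 (mod 31)


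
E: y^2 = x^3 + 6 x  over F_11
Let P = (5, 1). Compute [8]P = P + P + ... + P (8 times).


k = 8 = 1000_2 (binary, LSB first: 0001)
Double-and-add from P = (5, 1):
  bit 0 = 0: acc unchanged = O
  bit 1 = 0: acc unchanged = O
  bit 2 = 0: acc unchanged = O
  bit 3 = 1: acc = O + (5, 10) = (5, 10)

8P = (5, 10)


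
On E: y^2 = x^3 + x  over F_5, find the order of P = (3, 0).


Compute successive multiples of P until we hit O:
  1P = (3, 0)
  2P = O

ord(P) = 2


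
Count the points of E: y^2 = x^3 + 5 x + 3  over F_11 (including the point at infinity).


For each x in F_11, count y with y^2 = x^3 + 5 x + 3 mod 11:
  x = 0: RHS = 3, y in [5, 6]  -> 2 point(s)
  x = 1: RHS = 9, y in [3, 8]  -> 2 point(s)
  x = 3: RHS = 1, y in [1, 10]  -> 2 point(s)
  x = 8: RHS = 5, y in [4, 7]  -> 2 point(s)
Affine points: 8. Add the point at infinity: total = 9.

#E(F_11) = 9


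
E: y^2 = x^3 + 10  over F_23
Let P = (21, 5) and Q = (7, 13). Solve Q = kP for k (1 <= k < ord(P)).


Enumerate multiples of P until we hit Q = (7, 13):
  1P = (21, 5)
  2P = (22, 3)
  3P = (7, 13)
Match found at i = 3.

k = 3


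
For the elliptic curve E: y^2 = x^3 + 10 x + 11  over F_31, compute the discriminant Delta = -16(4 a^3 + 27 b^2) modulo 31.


4 a^3 + 27 b^2 = 4*10^3 + 27*11^2 = 4000 + 3267 = 7267
Delta = -16 * (7267) = -116272
Delta mod 31 = 9

Delta = 9 (mod 31)


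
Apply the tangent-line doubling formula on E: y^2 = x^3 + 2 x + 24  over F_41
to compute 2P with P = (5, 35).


Doubling: s = (3 x1^2 + a) / (2 y1)
s = (3*5^2 + 2) / (2*35) mod 41 = 38
x3 = s^2 - 2 x1 mod 41 = 38^2 - 2*5 = 40
y3 = s (x1 - x3) - y1 mod 41 = 38 * (5 - 40) - 35 = 29

2P = (40, 29)


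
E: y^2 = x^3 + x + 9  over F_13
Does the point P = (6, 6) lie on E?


Check whether y^2 = x^3 + 1 x + 9 (mod 13) for (x, y) = (6, 6).
LHS: y^2 = 6^2 mod 13 = 10
RHS: x^3 + 1 x + 9 = 6^3 + 1*6 + 9 mod 13 = 10
LHS = RHS

Yes, on the curve


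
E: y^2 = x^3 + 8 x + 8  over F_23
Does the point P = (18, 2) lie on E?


Check whether y^2 = x^3 + 8 x + 8 (mod 23) for (x, y) = (18, 2).
LHS: y^2 = 2^2 mod 23 = 4
RHS: x^3 + 8 x + 8 = 18^3 + 8*18 + 8 mod 23 = 4
LHS = RHS

Yes, on the curve


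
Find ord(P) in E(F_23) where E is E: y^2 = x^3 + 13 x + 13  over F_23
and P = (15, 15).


Compute successive multiples of P until we hit O:
  1P = (15, 15)
  2P = (2, 1)
  3P = (19, 9)
  4P = (20, 4)
  5P = (14, 15)
  6P = (17, 8)
  7P = (9, 10)
  8P = (8, 10)
  ... (continuing to 29P)
  29P = O

ord(P) = 29


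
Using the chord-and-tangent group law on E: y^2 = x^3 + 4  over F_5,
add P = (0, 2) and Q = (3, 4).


P != Q, so use the chord formula.
s = (y2 - y1) / (x2 - x1) = (2) / (3) mod 5 = 4
x3 = s^2 - x1 - x2 mod 5 = 4^2 - 0 - 3 = 3
y3 = s (x1 - x3) - y1 mod 5 = 4 * (0 - 3) - 2 = 1

P + Q = (3, 1)


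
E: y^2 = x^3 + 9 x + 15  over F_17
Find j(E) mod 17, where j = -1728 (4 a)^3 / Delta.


Delta = -16(4 a^3 + 27 b^2) mod 17 = 15
-1728 * (4 a)^3 = -1728 * (4*9)^3 mod 17 = 14
j = 14 * 15^(-1) mod 17 = 10

j = 10 (mod 17)


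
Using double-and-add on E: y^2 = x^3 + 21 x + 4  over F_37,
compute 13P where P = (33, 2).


k = 13 = 1101_2 (binary, LSB first: 1011)
Double-and-add from P = (33, 2):
  bit 0 = 1: acc = O + (33, 2) = (33, 2)
  bit 1 = 0: acc unchanged = (33, 2)
  bit 2 = 1: acc = (33, 2) + (20, 32) = (11, 7)
  bit 3 = 1: acc = (11, 7) + (34, 5) = (26, 12)

13P = (26, 12)


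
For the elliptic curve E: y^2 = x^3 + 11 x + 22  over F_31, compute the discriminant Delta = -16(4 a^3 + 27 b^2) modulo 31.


4 a^3 + 27 b^2 = 4*11^3 + 27*22^2 = 5324 + 13068 = 18392
Delta = -16 * (18392) = -294272
Delta mod 31 = 11

Delta = 11 (mod 31)


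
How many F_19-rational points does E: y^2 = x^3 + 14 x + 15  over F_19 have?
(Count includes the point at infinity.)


For each x in F_19, count y with y^2 = x^3 + 14 x + 15 mod 19:
  x = 1: RHS = 11, y in [7, 12]  -> 2 point(s)
  x = 5: RHS = 1, y in [1, 18]  -> 2 point(s)
  x = 6: RHS = 11, y in [7, 12]  -> 2 point(s)
  x = 7: RHS = 0, y in [0]  -> 1 point(s)
  x = 12: RHS = 11, y in [7, 12]  -> 2 point(s)
  x = 13: RHS = 0, y in [0]  -> 1 point(s)
  x = 15: RHS = 9, y in [3, 16]  -> 2 point(s)
  x = 17: RHS = 17, y in [6, 13]  -> 2 point(s)
  x = 18: RHS = 0, y in [0]  -> 1 point(s)
Affine points: 15. Add the point at infinity: total = 16.

#E(F_19) = 16


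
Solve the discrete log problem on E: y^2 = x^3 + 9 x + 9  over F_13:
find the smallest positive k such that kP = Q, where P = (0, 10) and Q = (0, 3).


Enumerate multiples of P until we hit Q = (0, 3):
  1P = (0, 10)
  2P = (12, 8)
  3P = (5, 6)
  4P = (5, 7)
  5P = (12, 5)
  6P = (0, 3)
Match found at i = 6.

k = 6


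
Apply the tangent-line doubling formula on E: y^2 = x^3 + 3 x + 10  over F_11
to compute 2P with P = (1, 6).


Doubling: s = (3 x1^2 + a) / (2 y1)
s = (3*1^2 + 3) / (2*6) mod 11 = 6
x3 = s^2 - 2 x1 mod 11 = 6^2 - 2*1 = 1
y3 = s (x1 - x3) - y1 mod 11 = 6 * (1 - 1) - 6 = 5

2P = (1, 5)


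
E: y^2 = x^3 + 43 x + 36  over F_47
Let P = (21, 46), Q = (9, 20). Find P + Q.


P != Q, so use the chord formula.
s = (y2 - y1) / (x2 - x1) = (21) / (35) mod 47 = 10
x3 = s^2 - x1 - x2 mod 47 = 10^2 - 21 - 9 = 23
y3 = s (x1 - x3) - y1 mod 47 = 10 * (21 - 23) - 46 = 28

P + Q = (23, 28)


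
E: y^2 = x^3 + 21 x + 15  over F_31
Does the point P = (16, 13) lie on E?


Check whether y^2 = x^3 + 21 x + 15 (mod 31) for (x, y) = (16, 13).
LHS: y^2 = 13^2 mod 31 = 14
RHS: x^3 + 21 x + 15 = 16^3 + 21*16 + 15 mod 31 = 14
LHS = RHS

Yes, on the curve


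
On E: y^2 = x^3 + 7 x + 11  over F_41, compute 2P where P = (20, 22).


Doubling: s = (3 x1^2 + a) / (2 y1)
s = (3*20^2 + 7) / (2*22) mod 41 = 6
x3 = s^2 - 2 x1 mod 41 = 6^2 - 2*20 = 37
y3 = s (x1 - x3) - y1 mod 41 = 6 * (20 - 37) - 22 = 40

2P = (37, 40)


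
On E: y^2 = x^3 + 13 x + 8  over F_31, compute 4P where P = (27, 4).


k = 4 = 100_2 (binary, LSB first: 001)
Double-and-add from P = (27, 4):
  bit 0 = 0: acc unchanged = O
  bit 1 = 0: acc unchanged = O
  bit 2 = 1: acc = O + (8, 29) = (8, 29)

4P = (8, 29)


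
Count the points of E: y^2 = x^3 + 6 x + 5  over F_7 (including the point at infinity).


For each x in F_7, count y with y^2 = x^3 + 6 x + 5 mod 7:
  x = 2: RHS = 4, y in [2, 5]  -> 2 point(s)
  x = 3: RHS = 1, y in [1, 6]  -> 2 point(s)
  x = 4: RHS = 2, y in [3, 4]  -> 2 point(s)
Affine points: 6. Add the point at infinity: total = 7.

#E(F_7) = 7


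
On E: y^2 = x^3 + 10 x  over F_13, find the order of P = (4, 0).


Compute successive multiples of P until we hit O:
  1P = (4, 0)
  2P = O

ord(P) = 2


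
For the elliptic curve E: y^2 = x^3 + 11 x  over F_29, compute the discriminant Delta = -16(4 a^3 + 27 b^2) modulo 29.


4 a^3 + 27 b^2 = 4*11^3 + 27*0^2 = 5324 + 0 = 5324
Delta = -16 * (5324) = -85184
Delta mod 29 = 18

Delta = 18 (mod 29)


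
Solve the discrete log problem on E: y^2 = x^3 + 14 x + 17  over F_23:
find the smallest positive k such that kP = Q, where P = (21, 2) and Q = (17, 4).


Enumerate multiples of P until we hit Q = (17, 4):
  1P = (21, 2)
  2P = (6, 15)
  3P = (22, 5)
  4P = (12, 2)
  5P = (13, 21)
  6P = (18, 11)
  7P = (16, 6)
  8P = (17, 4)
Match found at i = 8.

k = 8


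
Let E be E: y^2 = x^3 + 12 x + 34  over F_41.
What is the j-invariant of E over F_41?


Delta = -16(4 a^3 + 27 b^2) mod 41 = 14
-1728 * (4 a)^3 = -1728 * (4*12)^3 mod 41 = 33
j = 33 * 14^(-1) mod 41 = 17

j = 17 (mod 41)


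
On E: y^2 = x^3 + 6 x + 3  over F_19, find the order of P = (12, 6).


Compute successive multiples of P until we hit O:
  1P = (12, 6)
  2P = (2, 17)
  3P = (14, 0)
  4P = (2, 2)
  5P = (12, 13)
  6P = O

ord(P) = 6


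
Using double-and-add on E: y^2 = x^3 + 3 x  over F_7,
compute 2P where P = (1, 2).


k = 2 = 10_2 (binary, LSB first: 01)
Double-and-add from P = (1, 2):
  bit 0 = 0: acc unchanged = O
  bit 1 = 1: acc = O + (2, 0) = (2, 0)

2P = (2, 0)


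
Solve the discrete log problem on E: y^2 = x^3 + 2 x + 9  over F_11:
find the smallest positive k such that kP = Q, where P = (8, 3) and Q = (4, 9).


Enumerate multiples of P until we hit Q = (4, 9):
  1P = (8, 3)
  2P = (4, 9)
Match found at i = 2.

k = 2


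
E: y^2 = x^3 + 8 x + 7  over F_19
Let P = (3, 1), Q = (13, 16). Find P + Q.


P != Q, so use the chord formula.
s = (y2 - y1) / (x2 - x1) = (15) / (10) mod 19 = 11
x3 = s^2 - x1 - x2 mod 19 = 11^2 - 3 - 13 = 10
y3 = s (x1 - x3) - y1 mod 19 = 11 * (3 - 10) - 1 = 17

P + Q = (10, 17)


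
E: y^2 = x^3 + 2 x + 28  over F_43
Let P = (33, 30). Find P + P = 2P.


Doubling: s = (3 x1^2 + a) / (2 y1)
s = (3*33^2 + 2) / (2*30) mod 43 = 38
x3 = s^2 - 2 x1 mod 43 = 38^2 - 2*33 = 2
y3 = s (x1 - x3) - y1 mod 43 = 38 * (33 - 2) - 30 = 30

2P = (2, 30)


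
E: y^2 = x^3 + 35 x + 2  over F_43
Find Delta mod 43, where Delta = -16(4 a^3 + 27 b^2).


4 a^3 + 27 b^2 = 4*35^3 + 27*2^2 = 171500 + 108 = 171608
Delta = -16 * (171608) = -2745728
Delta mod 43 = 37

Delta = 37 (mod 43)


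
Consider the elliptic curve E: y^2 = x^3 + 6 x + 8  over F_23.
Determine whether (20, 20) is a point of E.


Check whether y^2 = x^3 + 6 x + 8 (mod 23) for (x, y) = (20, 20).
LHS: y^2 = 20^2 mod 23 = 9
RHS: x^3 + 6 x + 8 = 20^3 + 6*20 + 8 mod 23 = 9
LHS = RHS

Yes, on the curve


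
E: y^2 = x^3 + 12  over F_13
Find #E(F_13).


For each x in F_13, count y with y^2 = x^3 + 0 x + 12 mod 13:
  x = 0: RHS = 12, y in [5, 8]  -> 2 point(s)
  x = 1: RHS = 0, y in [0]  -> 1 point(s)
  x = 3: RHS = 0, y in [0]  -> 1 point(s)
  x = 7: RHS = 4, y in [2, 11]  -> 2 point(s)
  x = 8: RHS = 4, y in [2, 11]  -> 2 point(s)
  x = 9: RHS = 0, y in [0]  -> 1 point(s)
  x = 11: RHS = 4, y in [2, 11]  -> 2 point(s)
Affine points: 11. Add the point at infinity: total = 12.

#E(F_13) = 12


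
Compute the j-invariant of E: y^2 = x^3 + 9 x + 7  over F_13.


Delta = -16(4 a^3 + 27 b^2) mod 13 = 10
-1728 * (4 a)^3 = -1728 * (4*9)^3 mod 13 = 12
j = 12 * 10^(-1) mod 13 = 9

j = 9 (mod 13)


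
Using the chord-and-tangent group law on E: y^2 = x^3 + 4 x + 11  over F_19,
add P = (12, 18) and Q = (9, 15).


P != Q, so use the chord formula.
s = (y2 - y1) / (x2 - x1) = (16) / (16) mod 19 = 1
x3 = s^2 - x1 - x2 mod 19 = 1^2 - 12 - 9 = 18
y3 = s (x1 - x3) - y1 mod 19 = 1 * (12 - 18) - 18 = 14

P + Q = (18, 14)


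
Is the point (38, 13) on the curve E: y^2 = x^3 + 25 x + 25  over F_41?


Check whether y^2 = x^3 + 25 x + 25 (mod 41) for (x, y) = (38, 13).
LHS: y^2 = 13^2 mod 41 = 5
RHS: x^3 + 25 x + 25 = 38^3 + 25*38 + 25 mod 41 = 5
LHS = RHS

Yes, on the curve


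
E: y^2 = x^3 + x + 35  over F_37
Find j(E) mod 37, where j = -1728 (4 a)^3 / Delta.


Delta = -16(4 a^3 + 27 b^2) mod 37 = 21
-1728 * (4 a)^3 = -1728 * (4*1)^3 mod 37 = 1
j = 1 * 21^(-1) mod 37 = 30

j = 30 (mod 37)
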